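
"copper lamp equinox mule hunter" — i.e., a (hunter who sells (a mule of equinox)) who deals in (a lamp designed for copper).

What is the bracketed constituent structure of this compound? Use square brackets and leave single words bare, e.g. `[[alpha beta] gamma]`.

The outermost head in the paraphrase is "hunter" (specifically "equinox mule hunter"), modified by "copper lamp".
Within "copper lamp", the head is "lamp" and the modifier is "copper".
Within "equinox mule hunter", the head is "hunter" and the modifier is "equinox mule".
Within "equinox mule", the head is "mule" and the modifier is "equinox".
Assembled: [[copper lamp] [[equinox mule] hunter]].

[[copper lamp] [[equinox mule] hunter]]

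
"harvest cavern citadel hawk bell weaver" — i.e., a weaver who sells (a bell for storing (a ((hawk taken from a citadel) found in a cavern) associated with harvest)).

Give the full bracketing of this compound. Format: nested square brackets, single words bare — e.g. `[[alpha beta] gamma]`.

[[[harvest [cavern [citadel hawk]]] bell] weaver]

Whole compound: head "weaver", modifier "harvest cavern citadel hawk bell".
Within "harvest cavern citadel hawk bell", the head is "bell" and the modifier is "harvest cavern citadel hawk".
Within "harvest cavern citadel hawk", the head is "hawk" (specifically "cavern citadel hawk") and the modifier is "harvest".
Within "cavern citadel hawk", the head is "hawk" (specifically "citadel hawk") and the modifier is "cavern".
Within "citadel hawk", the head is "hawk" and the modifier is "citadel".
Putting it together: [[[harvest [cavern [citadel hawk]]] bell] weaver].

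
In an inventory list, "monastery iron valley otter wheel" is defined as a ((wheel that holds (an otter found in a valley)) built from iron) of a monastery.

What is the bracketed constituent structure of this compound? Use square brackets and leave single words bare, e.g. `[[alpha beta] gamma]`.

[monastery [iron [[valley otter] wheel]]]

The outermost head in the paraphrase is "wheel" (specifically "iron valley otter wheel"), modified by "monastery".
Inside "iron valley otter wheel": head "wheel" (specifically "valley otter wheel"), modifier "iron".
Inside "valley otter wheel": head "wheel", modifier "valley otter".
Inside "valley otter": head "otter", modifier "valley".
Assembled: [monastery [iron [[valley otter] wheel]]].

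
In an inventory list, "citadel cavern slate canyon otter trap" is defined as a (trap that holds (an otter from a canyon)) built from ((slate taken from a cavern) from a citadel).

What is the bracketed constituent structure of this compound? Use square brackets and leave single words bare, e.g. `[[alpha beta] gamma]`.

Whole compound: head "trap" (specifically "canyon otter trap"), modifier "citadel cavern slate".
Inside "citadel cavern slate": head "slate" (specifically "cavern slate"), modifier "citadel".
Inside "cavern slate": head "slate", modifier "cavern".
Inside "canyon otter trap": head "trap", modifier "canyon otter".
Inside "canyon otter": head "otter", modifier "canyon".
Putting it together: [[citadel [cavern slate]] [[canyon otter] trap]].

[[citadel [cavern slate]] [[canyon otter] trap]]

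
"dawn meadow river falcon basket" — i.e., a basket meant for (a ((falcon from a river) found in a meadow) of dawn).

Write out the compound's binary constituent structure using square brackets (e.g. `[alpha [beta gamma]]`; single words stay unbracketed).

[[dawn [meadow [river falcon]]] basket]

The outermost head in the paraphrase is "basket", modified by "dawn meadow river falcon".
"dawn meadow river falcon" → head "falcon" (specifically "meadow river falcon"), modifier "dawn".
"meadow river falcon" → head "falcon" (specifically "river falcon"), modifier "meadow".
"river falcon" → head "falcon", modifier "river".
Putting it together: [[dawn [meadow [river falcon]]] basket].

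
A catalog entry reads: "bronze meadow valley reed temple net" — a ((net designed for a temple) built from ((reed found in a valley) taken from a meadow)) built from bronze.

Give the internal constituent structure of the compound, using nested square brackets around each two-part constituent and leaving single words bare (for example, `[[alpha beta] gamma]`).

At the top level: head "net" (specifically "meadow valley reed temple net"); modifier "bronze".
Within "meadow valley reed temple net", the head is "net" (specifically "temple net") and the modifier is "meadow valley reed".
Within "meadow valley reed", the head is "reed" (specifically "valley reed") and the modifier is "meadow".
Within "valley reed", the head is "reed" and the modifier is "valley".
Within "temple net", the head is "net" and the modifier is "temple".
Assembled: [bronze [[meadow [valley reed]] [temple net]]].

[bronze [[meadow [valley reed]] [temple net]]]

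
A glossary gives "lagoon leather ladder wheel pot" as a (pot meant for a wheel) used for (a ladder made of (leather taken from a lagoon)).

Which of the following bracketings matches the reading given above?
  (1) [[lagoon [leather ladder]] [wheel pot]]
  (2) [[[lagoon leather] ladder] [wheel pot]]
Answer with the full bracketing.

[[[lagoon leather] ladder] [wheel pot]]

The paraphrase's head is the "pot" part ("wheel pot"); its modifier is "lagoon leather ladder".
That top-level split, carried through the inner groups, gives [[[lagoon leather] ladder] [wheel pot]].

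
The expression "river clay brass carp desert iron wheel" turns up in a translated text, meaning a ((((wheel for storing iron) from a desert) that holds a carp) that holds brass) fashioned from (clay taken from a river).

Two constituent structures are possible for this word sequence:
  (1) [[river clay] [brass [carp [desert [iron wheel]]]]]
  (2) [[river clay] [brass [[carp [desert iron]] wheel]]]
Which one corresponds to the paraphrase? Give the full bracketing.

[[river clay] [brass [carp [desert [iron wheel]]]]]

The paraphrase's head is the "wheel" part ("brass carp desert iron wheel"); its modifier is "river clay".
That top-level split, carried through the inner groups, gives [[river clay] [brass [carp [desert [iron wheel]]]]].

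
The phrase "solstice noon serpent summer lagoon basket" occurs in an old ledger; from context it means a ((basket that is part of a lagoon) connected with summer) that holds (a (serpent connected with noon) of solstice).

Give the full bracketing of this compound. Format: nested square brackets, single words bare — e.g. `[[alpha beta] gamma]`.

At the top level: head "basket" (specifically "summer lagoon basket"); modifier "solstice noon serpent".
"solstice noon serpent" → head "serpent" (specifically "noon serpent"), modifier "solstice".
"noon serpent" → head "serpent", modifier "noon".
"summer lagoon basket" → head "basket" (specifically "lagoon basket"), modifier "summer".
"lagoon basket" → head "basket", modifier "lagoon".
So the structure is [[solstice [noon serpent]] [summer [lagoon basket]]].

[[solstice [noon serpent]] [summer [lagoon basket]]]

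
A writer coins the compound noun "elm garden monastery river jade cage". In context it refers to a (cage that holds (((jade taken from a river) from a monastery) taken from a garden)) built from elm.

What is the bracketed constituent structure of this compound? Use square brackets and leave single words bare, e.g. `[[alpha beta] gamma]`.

The outermost head in the paraphrase is "cage" (specifically "garden monastery river jade cage"), modified by "elm".
"garden monastery river jade cage" → head "cage", modifier "garden monastery river jade".
"garden monastery river jade" → head "jade" (specifically "monastery river jade"), modifier "garden".
"monastery river jade" → head "jade" (specifically "river jade"), modifier "monastery".
"river jade" → head "jade", modifier "river".
So the structure is [elm [[garden [monastery [river jade]]] cage]].

[elm [[garden [monastery [river jade]]] cage]]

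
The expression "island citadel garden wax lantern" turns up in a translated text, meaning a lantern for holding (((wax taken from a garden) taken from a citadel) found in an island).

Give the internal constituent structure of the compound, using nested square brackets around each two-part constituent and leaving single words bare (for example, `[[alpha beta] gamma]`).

Whole compound: head "lantern", modifier "island citadel garden wax".
Within "island citadel garden wax", the head is "wax" (specifically "citadel garden wax") and the modifier is "island".
Within "citadel garden wax", the head is "wax" (specifically "garden wax") and the modifier is "citadel".
Within "garden wax", the head is "wax" and the modifier is "garden".
So the structure is [[island [citadel [garden wax]]] lantern].

[[island [citadel [garden wax]]] lantern]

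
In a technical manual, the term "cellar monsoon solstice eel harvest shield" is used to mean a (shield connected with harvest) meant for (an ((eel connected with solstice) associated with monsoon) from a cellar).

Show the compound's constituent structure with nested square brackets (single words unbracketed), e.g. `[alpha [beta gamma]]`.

[[cellar [monsoon [solstice eel]]] [harvest shield]]

The outermost head in the paraphrase is "shield" (specifically "harvest shield"), modified by "cellar monsoon solstice eel".
Within "cellar monsoon solstice eel", the head is "eel" (specifically "monsoon solstice eel") and the modifier is "cellar".
Within "monsoon solstice eel", the head is "eel" (specifically "solstice eel") and the modifier is "monsoon".
Within "solstice eel", the head is "eel" and the modifier is "solstice".
Within "harvest shield", the head is "shield" and the modifier is "harvest".
So the structure is [[cellar [monsoon [solstice eel]]] [harvest shield]].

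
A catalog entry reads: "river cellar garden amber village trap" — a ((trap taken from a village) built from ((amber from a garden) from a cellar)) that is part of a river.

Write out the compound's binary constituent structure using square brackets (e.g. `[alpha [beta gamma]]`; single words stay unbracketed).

Overall it is a kind of trap (specifically "cellar garden amber village trap"); the modifier is "river".
Within "cellar garden amber village trap", the head is "trap" (specifically "village trap") and the modifier is "cellar garden amber".
Within "cellar garden amber", the head is "amber" (specifically "garden amber") and the modifier is "cellar".
Within "garden amber", the head is "amber" and the modifier is "garden".
Within "village trap", the head is "trap" and the modifier is "village".
Putting it together: [river [[cellar [garden amber]] [village trap]]].

[river [[cellar [garden amber]] [village trap]]]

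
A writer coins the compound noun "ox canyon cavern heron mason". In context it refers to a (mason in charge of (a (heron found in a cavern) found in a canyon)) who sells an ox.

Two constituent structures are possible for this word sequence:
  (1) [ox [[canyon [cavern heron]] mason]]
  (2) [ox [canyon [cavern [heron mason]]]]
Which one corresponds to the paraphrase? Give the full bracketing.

The paraphrase's head is the "mason" part ("canyon cavern heron mason"); its modifier is "ox".
That top-level split, carried through the inner groups, gives [ox [[canyon [cavern heron]] mason]].

[ox [[canyon [cavern heron]] mason]]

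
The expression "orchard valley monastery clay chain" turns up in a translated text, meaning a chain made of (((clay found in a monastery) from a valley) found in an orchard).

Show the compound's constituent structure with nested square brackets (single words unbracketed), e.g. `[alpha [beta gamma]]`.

[[orchard [valley [monastery clay]]] chain]

Whole compound: head "chain", modifier "orchard valley monastery clay".
"orchard valley monastery clay" → head "clay" (specifically "valley monastery clay"), modifier "orchard".
"valley monastery clay" → head "clay" (specifically "monastery clay"), modifier "valley".
"monastery clay" → head "clay", modifier "monastery".
So the structure is [[orchard [valley [monastery clay]]] chain].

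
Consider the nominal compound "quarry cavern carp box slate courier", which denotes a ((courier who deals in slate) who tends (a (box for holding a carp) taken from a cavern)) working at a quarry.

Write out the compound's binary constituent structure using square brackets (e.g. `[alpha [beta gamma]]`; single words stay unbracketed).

[quarry [[cavern [carp box]] [slate courier]]]

Whole compound: head "courier" (specifically "cavern carp box slate courier"), modifier "quarry".
"cavern carp box slate courier" → head "courier" (specifically "slate courier"), modifier "cavern carp box".
"cavern carp box" → head "box" (specifically "carp box"), modifier "cavern".
"carp box" → head "box", modifier "carp".
"slate courier" → head "courier", modifier "slate".
So the structure is [quarry [[cavern [carp box]] [slate courier]]].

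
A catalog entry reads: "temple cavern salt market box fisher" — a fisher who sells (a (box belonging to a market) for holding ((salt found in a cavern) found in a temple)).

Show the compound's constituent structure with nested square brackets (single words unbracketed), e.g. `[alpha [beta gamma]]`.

[[[temple [cavern salt]] [market box]] fisher]

At the top level: head "fisher"; modifier "temple cavern salt market box".
"temple cavern salt market box" → head "box" (specifically "market box"), modifier "temple cavern salt".
"temple cavern salt" → head "salt" (specifically "cavern salt"), modifier "temple".
"cavern salt" → head "salt", modifier "cavern".
"market box" → head "box", modifier "market".
Putting it together: [[[temple [cavern salt]] [market box]] fisher].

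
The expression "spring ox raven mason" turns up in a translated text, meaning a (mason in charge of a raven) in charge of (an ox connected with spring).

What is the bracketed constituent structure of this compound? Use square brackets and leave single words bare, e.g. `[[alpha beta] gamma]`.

[[spring ox] [raven mason]]

The outermost head in the paraphrase is "mason" (specifically "raven mason"), modified by "spring ox".
Inside "spring ox": head "ox", modifier "spring".
Inside "raven mason": head "mason", modifier "raven".
So the structure is [[spring ox] [raven mason]].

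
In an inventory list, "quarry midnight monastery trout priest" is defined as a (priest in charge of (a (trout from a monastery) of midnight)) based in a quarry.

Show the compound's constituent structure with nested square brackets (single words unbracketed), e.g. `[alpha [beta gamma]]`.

[quarry [[midnight [monastery trout]] priest]]

Overall it is a kind of priest (specifically "midnight monastery trout priest"); the modifier is "quarry".
"midnight monastery trout priest" → head "priest", modifier "midnight monastery trout".
"midnight monastery trout" → head "trout" (specifically "monastery trout"), modifier "midnight".
"monastery trout" → head "trout", modifier "monastery".
So the structure is [quarry [[midnight [monastery trout]] priest]].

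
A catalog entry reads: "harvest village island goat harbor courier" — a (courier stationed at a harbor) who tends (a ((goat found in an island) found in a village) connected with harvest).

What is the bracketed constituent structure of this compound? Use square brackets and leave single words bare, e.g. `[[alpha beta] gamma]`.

At the top level: head "courier" (specifically "harbor courier"); modifier "harvest village island goat".
Within "harvest village island goat", the head is "goat" (specifically "village island goat") and the modifier is "harvest".
Within "village island goat", the head is "goat" (specifically "island goat") and the modifier is "village".
Within "island goat", the head is "goat" and the modifier is "island".
Within "harbor courier", the head is "courier" and the modifier is "harbor".
Putting it together: [[harvest [village [island goat]]] [harbor courier]].

[[harvest [village [island goat]]] [harbor courier]]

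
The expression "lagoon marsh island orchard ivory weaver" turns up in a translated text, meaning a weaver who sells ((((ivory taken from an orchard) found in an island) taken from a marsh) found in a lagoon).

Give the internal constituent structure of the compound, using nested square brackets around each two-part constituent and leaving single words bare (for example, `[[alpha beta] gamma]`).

[[lagoon [marsh [island [orchard ivory]]]] weaver]

At the top level: head "weaver"; modifier "lagoon marsh island orchard ivory".
"lagoon marsh island orchard ivory" → head "ivory" (specifically "marsh island orchard ivory"), modifier "lagoon".
"marsh island orchard ivory" → head "ivory" (specifically "island orchard ivory"), modifier "marsh".
"island orchard ivory" → head "ivory" (specifically "orchard ivory"), modifier "island".
"orchard ivory" → head "ivory", modifier "orchard".
Putting it together: [[lagoon [marsh [island [orchard ivory]]]] weaver].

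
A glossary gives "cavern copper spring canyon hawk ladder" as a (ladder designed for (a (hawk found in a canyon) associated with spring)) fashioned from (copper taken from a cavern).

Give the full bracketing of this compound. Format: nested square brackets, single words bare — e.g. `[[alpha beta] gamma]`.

[[cavern copper] [[spring [canyon hawk]] ladder]]

At the top level: head "ladder" (specifically "spring canyon hawk ladder"); modifier "cavern copper".
"cavern copper" → head "copper", modifier "cavern".
"spring canyon hawk ladder" → head "ladder", modifier "spring canyon hawk".
"spring canyon hawk" → head "hawk" (specifically "canyon hawk"), modifier "spring".
"canyon hawk" → head "hawk", modifier "canyon".
So the structure is [[cavern copper] [[spring [canyon hawk]] ladder]].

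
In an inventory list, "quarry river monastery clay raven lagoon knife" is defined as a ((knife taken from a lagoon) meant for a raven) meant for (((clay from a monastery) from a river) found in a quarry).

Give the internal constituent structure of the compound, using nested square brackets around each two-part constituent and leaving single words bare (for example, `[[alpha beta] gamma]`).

[[quarry [river [monastery clay]]] [raven [lagoon knife]]]

Whole compound: head "knife" (specifically "raven lagoon knife"), modifier "quarry river monastery clay".
Inside "quarry river monastery clay": head "clay" (specifically "river monastery clay"), modifier "quarry".
Inside "river monastery clay": head "clay" (specifically "monastery clay"), modifier "river".
Inside "monastery clay": head "clay", modifier "monastery".
Inside "raven lagoon knife": head "knife" (specifically "lagoon knife"), modifier "raven".
Inside "lagoon knife": head "knife", modifier "lagoon".
So the structure is [[quarry [river [monastery clay]]] [raven [lagoon knife]]].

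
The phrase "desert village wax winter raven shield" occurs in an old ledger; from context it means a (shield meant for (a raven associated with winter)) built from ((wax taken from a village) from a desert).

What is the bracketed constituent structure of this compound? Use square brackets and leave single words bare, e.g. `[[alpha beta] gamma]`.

The outermost head in the paraphrase is "shield" (specifically "winter raven shield"), modified by "desert village wax".
Within "desert village wax", the head is "wax" (specifically "village wax") and the modifier is "desert".
Within "village wax", the head is "wax" and the modifier is "village".
Within "winter raven shield", the head is "shield" and the modifier is "winter raven".
Within "winter raven", the head is "raven" and the modifier is "winter".
So the structure is [[desert [village wax]] [[winter raven] shield]].

[[desert [village wax]] [[winter raven] shield]]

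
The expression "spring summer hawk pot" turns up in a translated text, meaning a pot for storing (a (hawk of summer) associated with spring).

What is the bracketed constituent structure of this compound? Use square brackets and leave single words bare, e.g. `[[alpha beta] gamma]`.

[[spring [summer hawk]] pot]

Overall it is a kind of pot; the modifier is "spring summer hawk".
"spring summer hawk" → head "hawk" (specifically "summer hawk"), modifier "spring".
"summer hawk" → head "hawk", modifier "summer".
Putting it together: [[spring [summer hawk]] pot].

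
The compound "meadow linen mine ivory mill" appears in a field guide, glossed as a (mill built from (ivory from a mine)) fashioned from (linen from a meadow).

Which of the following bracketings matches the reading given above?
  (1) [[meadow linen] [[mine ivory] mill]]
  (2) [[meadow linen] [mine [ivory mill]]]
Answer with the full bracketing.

[[meadow linen] [[mine ivory] mill]]

The paraphrase's head is the "mill" part ("mine ivory mill"); its modifier is "meadow linen".
That top-level split, carried through the inner groups, gives [[meadow linen] [[mine ivory] mill]].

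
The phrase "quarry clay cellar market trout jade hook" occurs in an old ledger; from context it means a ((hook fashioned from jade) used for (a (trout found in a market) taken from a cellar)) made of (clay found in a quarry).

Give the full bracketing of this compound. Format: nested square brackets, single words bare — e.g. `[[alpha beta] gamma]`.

[[quarry clay] [[cellar [market trout]] [jade hook]]]

The outermost head in the paraphrase is "hook" (specifically "cellar market trout jade hook"), modified by "quarry clay".
Within "quarry clay", the head is "clay" and the modifier is "quarry".
Within "cellar market trout jade hook", the head is "hook" (specifically "jade hook") and the modifier is "cellar market trout".
Within "cellar market trout", the head is "trout" (specifically "market trout") and the modifier is "cellar".
Within "market trout", the head is "trout" and the modifier is "market".
Within "jade hook", the head is "hook" and the modifier is "jade".
So the structure is [[quarry clay] [[cellar [market trout]] [jade hook]]].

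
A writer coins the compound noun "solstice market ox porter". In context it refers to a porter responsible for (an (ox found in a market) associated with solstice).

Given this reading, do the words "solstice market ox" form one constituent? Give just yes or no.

The paraphrase groups the words so that "solstice market ox" is one unit: it corresponds to a single parenthesized sub-phrase.
The full structure is [[solstice [market ox]] porter], in which [solstice market ox] is a constituent.

yes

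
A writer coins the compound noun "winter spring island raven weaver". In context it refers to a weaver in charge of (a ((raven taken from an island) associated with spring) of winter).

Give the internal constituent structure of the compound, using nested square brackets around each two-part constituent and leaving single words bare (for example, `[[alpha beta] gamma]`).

Overall it is a kind of weaver; the modifier is "winter spring island raven".
"winter spring island raven" → head "raven" (specifically "spring island raven"), modifier "winter".
"spring island raven" → head "raven" (specifically "island raven"), modifier "spring".
"island raven" → head "raven", modifier "island".
Assembled: [[winter [spring [island raven]]] weaver].

[[winter [spring [island raven]]] weaver]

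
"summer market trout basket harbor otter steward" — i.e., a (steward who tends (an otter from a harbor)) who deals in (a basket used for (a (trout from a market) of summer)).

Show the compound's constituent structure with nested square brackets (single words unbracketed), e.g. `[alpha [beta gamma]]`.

Whole compound: head "steward" (specifically "harbor otter steward"), modifier "summer market trout basket".
Within "summer market trout basket", the head is "basket" and the modifier is "summer market trout".
Within "summer market trout", the head is "trout" (specifically "market trout") and the modifier is "summer".
Within "market trout", the head is "trout" and the modifier is "market".
Within "harbor otter steward", the head is "steward" and the modifier is "harbor otter".
Within "harbor otter", the head is "otter" and the modifier is "harbor".
Putting it together: [[[summer [market trout]] basket] [[harbor otter] steward]].

[[[summer [market trout]] basket] [[harbor otter] steward]]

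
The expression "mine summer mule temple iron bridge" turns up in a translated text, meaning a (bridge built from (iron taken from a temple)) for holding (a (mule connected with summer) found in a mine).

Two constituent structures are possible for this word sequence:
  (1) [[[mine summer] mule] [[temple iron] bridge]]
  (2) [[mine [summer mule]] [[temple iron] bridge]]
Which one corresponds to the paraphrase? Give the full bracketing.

[[mine [summer mule]] [[temple iron] bridge]]

The paraphrase's head is the "bridge" part ("temple iron bridge"); its modifier is "mine summer mule".
That top-level split, carried through the inner groups, gives [[mine [summer mule]] [[temple iron] bridge]].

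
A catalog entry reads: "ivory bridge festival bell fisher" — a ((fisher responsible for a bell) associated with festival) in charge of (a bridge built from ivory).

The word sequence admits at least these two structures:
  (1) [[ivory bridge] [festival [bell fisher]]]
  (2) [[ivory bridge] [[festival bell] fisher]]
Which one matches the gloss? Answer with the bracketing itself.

[[ivory bridge] [festival [bell fisher]]]

The paraphrase's head is the "fisher" part ("festival bell fisher"); its modifier is "ivory bridge".
That top-level split, carried through the inner groups, gives [[ivory bridge] [festival [bell fisher]]].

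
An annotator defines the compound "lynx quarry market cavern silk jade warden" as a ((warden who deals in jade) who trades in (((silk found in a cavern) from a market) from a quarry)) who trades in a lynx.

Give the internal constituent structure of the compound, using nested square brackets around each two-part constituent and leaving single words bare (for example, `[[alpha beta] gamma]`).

[lynx [[quarry [market [cavern silk]]] [jade warden]]]

Overall it is a kind of warden (specifically "quarry market cavern silk jade warden"); the modifier is "lynx".
Within "quarry market cavern silk jade warden", the head is "warden" (specifically "jade warden") and the modifier is "quarry market cavern silk".
Within "quarry market cavern silk", the head is "silk" (specifically "market cavern silk") and the modifier is "quarry".
Within "market cavern silk", the head is "silk" (specifically "cavern silk") and the modifier is "market".
Within "cavern silk", the head is "silk" and the modifier is "cavern".
Within "jade warden", the head is "warden" and the modifier is "jade".
Putting it together: [lynx [[quarry [market [cavern silk]]] [jade warden]]].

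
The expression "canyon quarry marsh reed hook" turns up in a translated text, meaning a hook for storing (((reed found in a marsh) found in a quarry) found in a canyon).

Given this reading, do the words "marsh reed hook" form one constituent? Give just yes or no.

no

The top-level split is [canyon quarry marsh reed] [hook]; the full structure is [[canyon [quarry [marsh reed]]] hook].
"marsh reed hook" straddles a constituent boundary, so it is not a single unit.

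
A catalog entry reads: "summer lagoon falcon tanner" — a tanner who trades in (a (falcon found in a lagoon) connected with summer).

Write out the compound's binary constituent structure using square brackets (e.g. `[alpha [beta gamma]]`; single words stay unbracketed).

[[summer [lagoon falcon]] tanner]

At the top level: head "tanner"; modifier "summer lagoon falcon".
Inside "summer lagoon falcon": head "falcon" (specifically "lagoon falcon"), modifier "summer".
Inside "lagoon falcon": head "falcon", modifier "lagoon".
So the structure is [[summer [lagoon falcon]] tanner].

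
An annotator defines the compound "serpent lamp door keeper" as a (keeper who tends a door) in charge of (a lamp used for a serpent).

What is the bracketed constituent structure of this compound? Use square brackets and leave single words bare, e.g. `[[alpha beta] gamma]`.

[[serpent lamp] [door keeper]]

At the top level: head "keeper" (specifically "door keeper"); modifier "serpent lamp".
"serpent lamp" → head "lamp", modifier "serpent".
"door keeper" → head "keeper", modifier "door".
So the structure is [[serpent lamp] [door keeper]].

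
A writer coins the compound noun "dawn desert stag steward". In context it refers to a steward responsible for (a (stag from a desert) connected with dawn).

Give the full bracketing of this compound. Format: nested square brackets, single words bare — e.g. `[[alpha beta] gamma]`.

Overall it is a kind of steward; the modifier is "dawn desert stag".
"dawn desert stag" → head "stag" (specifically "desert stag"), modifier "dawn".
"desert stag" → head "stag", modifier "desert".
Putting it together: [[dawn [desert stag]] steward].

[[dawn [desert stag]] steward]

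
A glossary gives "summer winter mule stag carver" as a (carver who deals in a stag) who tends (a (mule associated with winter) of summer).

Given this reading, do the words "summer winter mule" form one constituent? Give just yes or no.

yes

The paraphrase groups the words so that "summer winter mule" is one unit: it corresponds to a single parenthesized sub-phrase.
The full structure is [[summer [winter mule]] [stag carver]], in which [summer winter mule] is a constituent.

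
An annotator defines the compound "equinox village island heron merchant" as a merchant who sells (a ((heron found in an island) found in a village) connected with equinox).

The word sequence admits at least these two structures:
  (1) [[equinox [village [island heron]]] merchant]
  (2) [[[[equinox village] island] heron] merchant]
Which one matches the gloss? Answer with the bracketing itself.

The paraphrase's head is the "merchant" part ("merchant"); its modifier is "equinox village island heron".
That top-level split, carried through the inner groups, gives [[equinox [village [island heron]]] merchant].

[[equinox [village [island heron]]] merchant]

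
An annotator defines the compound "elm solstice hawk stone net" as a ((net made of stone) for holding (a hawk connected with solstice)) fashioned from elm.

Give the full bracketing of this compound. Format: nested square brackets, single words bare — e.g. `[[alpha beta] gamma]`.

The outermost head in the paraphrase is "net" (specifically "solstice hawk stone net"), modified by "elm".
Inside "solstice hawk stone net": head "net" (specifically "stone net"), modifier "solstice hawk".
Inside "solstice hawk": head "hawk", modifier "solstice".
Inside "stone net": head "net", modifier "stone".
Putting it together: [elm [[solstice hawk] [stone net]]].

[elm [[solstice hawk] [stone net]]]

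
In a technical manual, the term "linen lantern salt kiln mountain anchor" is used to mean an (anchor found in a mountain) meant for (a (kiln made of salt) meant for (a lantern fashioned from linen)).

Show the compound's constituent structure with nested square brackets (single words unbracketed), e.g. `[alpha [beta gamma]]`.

The outermost head in the paraphrase is "anchor" (specifically "mountain anchor"), modified by "linen lantern salt kiln".
Within "linen lantern salt kiln", the head is "kiln" (specifically "salt kiln") and the modifier is "linen lantern".
Within "linen lantern", the head is "lantern" and the modifier is "linen".
Within "salt kiln", the head is "kiln" and the modifier is "salt".
Within "mountain anchor", the head is "anchor" and the modifier is "mountain".
Assembled: [[[linen lantern] [salt kiln]] [mountain anchor]].

[[[linen lantern] [salt kiln]] [mountain anchor]]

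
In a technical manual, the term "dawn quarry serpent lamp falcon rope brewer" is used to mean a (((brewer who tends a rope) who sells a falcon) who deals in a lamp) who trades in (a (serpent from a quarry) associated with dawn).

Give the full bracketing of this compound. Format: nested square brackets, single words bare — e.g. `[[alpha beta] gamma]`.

[[dawn [quarry serpent]] [lamp [falcon [rope brewer]]]]

Overall it is a kind of brewer (specifically "lamp falcon rope brewer"); the modifier is "dawn quarry serpent".
Inside "dawn quarry serpent": head "serpent" (specifically "quarry serpent"), modifier "dawn".
Inside "quarry serpent": head "serpent", modifier "quarry".
Inside "lamp falcon rope brewer": head "brewer" (specifically "falcon rope brewer"), modifier "lamp".
Inside "falcon rope brewer": head "brewer" (specifically "rope brewer"), modifier "falcon".
Inside "rope brewer": head "brewer", modifier "rope".
So the structure is [[dawn [quarry serpent]] [lamp [falcon [rope brewer]]]].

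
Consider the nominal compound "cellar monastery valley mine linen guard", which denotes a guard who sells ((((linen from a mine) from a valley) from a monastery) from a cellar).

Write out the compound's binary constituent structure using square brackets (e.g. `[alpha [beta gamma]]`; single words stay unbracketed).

The outermost head in the paraphrase is "guard", modified by "cellar monastery valley mine linen".
"cellar monastery valley mine linen" → head "linen" (specifically "monastery valley mine linen"), modifier "cellar".
"monastery valley mine linen" → head "linen" (specifically "valley mine linen"), modifier "monastery".
"valley mine linen" → head "linen" (specifically "mine linen"), modifier "valley".
"mine linen" → head "linen", modifier "mine".
Assembled: [[cellar [monastery [valley [mine linen]]]] guard].

[[cellar [monastery [valley [mine linen]]]] guard]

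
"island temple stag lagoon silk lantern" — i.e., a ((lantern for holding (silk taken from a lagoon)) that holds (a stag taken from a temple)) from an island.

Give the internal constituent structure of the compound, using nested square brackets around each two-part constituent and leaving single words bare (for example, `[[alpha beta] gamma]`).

Whole compound: head "lantern" (specifically "temple stag lagoon silk lantern"), modifier "island".
Within "temple stag lagoon silk lantern", the head is "lantern" (specifically "lagoon silk lantern") and the modifier is "temple stag".
Within "temple stag", the head is "stag" and the modifier is "temple".
Within "lagoon silk lantern", the head is "lantern" and the modifier is "lagoon silk".
Within "lagoon silk", the head is "silk" and the modifier is "lagoon".
Assembled: [island [[temple stag] [[lagoon silk] lantern]]].

[island [[temple stag] [[lagoon silk] lantern]]]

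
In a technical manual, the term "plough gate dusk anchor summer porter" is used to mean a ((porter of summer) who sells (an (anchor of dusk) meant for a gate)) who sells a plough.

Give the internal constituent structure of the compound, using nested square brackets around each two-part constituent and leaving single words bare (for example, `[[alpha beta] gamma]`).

The outermost head in the paraphrase is "porter" (specifically "gate dusk anchor summer porter"), modified by "plough".
Inside "gate dusk anchor summer porter": head "porter" (specifically "summer porter"), modifier "gate dusk anchor".
Inside "gate dusk anchor": head "anchor" (specifically "dusk anchor"), modifier "gate".
Inside "dusk anchor": head "anchor", modifier "dusk".
Inside "summer porter": head "porter", modifier "summer".
So the structure is [plough [[gate [dusk anchor]] [summer porter]]].

[plough [[gate [dusk anchor]] [summer porter]]]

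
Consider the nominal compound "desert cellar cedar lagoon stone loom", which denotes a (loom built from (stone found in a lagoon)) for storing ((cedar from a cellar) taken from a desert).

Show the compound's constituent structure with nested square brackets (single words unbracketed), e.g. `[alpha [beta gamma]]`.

[[desert [cellar cedar]] [[lagoon stone] loom]]

The outermost head in the paraphrase is "loom" (specifically "lagoon stone loom"), modified by "desert cellar cedar".
"desert cellar cedar" → head "cedar" (specifically "cellar cedar"), modifier "desert".
"cellar cedar" → head "cedar", modifier "cellar".
"lagoon stone loom" → head "loom", modifier "lagoon stone".
"lagoon stone" → head "stone", modifier "lagoon".
Putting it together: [[desert [cellar cedar]] [[lagoon stone] loom]].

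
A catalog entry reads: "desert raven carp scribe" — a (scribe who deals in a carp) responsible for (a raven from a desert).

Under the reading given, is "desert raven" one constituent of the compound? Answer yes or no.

yes

The paraphrase groups the words so that "desert raven" is one unit: it corresponds to a single parenthesized sub-phrase.
The full structure is [[desert raven] [carp scribe]], in which [desert raven] is a constituent.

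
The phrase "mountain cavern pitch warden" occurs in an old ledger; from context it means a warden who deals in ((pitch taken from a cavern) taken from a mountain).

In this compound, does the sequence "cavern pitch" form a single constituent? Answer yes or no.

The paraphrase groups the words so that "cavern pitch" is one unit: it corresponds to a single parenthesized sub-phrase.
The full structure is [[mountain [cavern pitch]] warden], in which [cavern pitch] is a constituent.

yes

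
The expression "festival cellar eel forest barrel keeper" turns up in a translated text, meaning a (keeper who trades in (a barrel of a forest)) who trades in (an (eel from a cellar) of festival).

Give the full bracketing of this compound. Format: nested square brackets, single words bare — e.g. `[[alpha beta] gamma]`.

[[festival [cellar eel]] [[forest barrel] keeper]]

The outermost head in the paraphrase is "keeper" (specifically "forest barrel keeper"), modified by "festival cellar eel".
Inside "festival cellar eel": head "eel" (specifically "cellar eel"), modifier "festival".
Inside "cellar eel": head "eel", modifier "cellar".
Inside "forest barrel keeper": head "keeper", modifier "forest barrel".
Inside "forest barrel": head "barrel", modifier "forest".
So the structure is [[festival [cellar eel]] [[forest barrel] keeper]].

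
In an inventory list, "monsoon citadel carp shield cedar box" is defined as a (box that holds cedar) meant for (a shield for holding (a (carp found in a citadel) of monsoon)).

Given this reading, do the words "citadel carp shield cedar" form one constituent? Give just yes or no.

The top-level split is [monsoon citadel carp shield] [cedar box]; the full structure is [[[monsoon [citadel carp]] shield] [cedar box]].
"citadel carp shield cedar" straddles a constituent boundary, so it is not a single unit.

no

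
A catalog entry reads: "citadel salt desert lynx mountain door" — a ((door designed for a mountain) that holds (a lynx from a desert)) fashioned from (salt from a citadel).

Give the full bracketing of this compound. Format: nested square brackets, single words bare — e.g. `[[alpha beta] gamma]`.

[[citadel salt] [[desert lynx] [mountain door]]]

The outermost head in the paraphrase is "door" (specifically "desert lynx mountain door"), modified by "citadel salt".
Within "citadel salt", the head is "salt" and the modifier is "citadel".
Within "desert lynx mountain door", the head is "door" (specifically "mountain door") and the modifier is "desert lynx".
Within "desert lynx", the head is "lynx" and the modifier is "desert".
Within "mountain door", the head is "door" and the modifier is "mountain".
So the structure is [[citadel salt] [[desert lynx] [mountain door]]].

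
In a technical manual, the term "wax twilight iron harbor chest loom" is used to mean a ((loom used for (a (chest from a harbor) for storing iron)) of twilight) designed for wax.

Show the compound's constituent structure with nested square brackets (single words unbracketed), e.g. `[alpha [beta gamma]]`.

[wax [twilight [[iron [harbor chest]] loom]]]

Whole compound: head "loom" (specifically "twilight iron harbor chest loom"), modifier "wax".
"twilight iron harbor chest loom" → head "loom" (specifically "iron harbor chest loom"), modifier "twilight".
"iron harbor chest loom" → head "loom", modifier "iron harbor chest".
"iron harbor chest" → head "chest" (specifically "harbor chest"), modifier "iron".
"harbor chest" → head "chest", modifier "harbor".
So the structure is [wax [twilight [[iron [harbor chest]] loom]]].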